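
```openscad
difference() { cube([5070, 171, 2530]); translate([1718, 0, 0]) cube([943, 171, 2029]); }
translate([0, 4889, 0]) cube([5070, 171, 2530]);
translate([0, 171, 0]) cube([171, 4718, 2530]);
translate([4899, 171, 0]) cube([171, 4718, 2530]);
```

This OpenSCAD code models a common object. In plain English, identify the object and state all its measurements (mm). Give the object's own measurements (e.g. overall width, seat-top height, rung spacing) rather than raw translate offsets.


A single room: four walls, each 2530 mm tall and 171 mm thick, enclosing an outside footprint 5070×5060 mm (x × y), no floor or roof. The front and back walls (−y and +y sides) run the full x-width; the side walls fit between their inner faces. A door opening 943 mm wide and 2029 mm tall is cut through the front wall from the floor up, its −x edge 1718 mm from the wall's −x end.


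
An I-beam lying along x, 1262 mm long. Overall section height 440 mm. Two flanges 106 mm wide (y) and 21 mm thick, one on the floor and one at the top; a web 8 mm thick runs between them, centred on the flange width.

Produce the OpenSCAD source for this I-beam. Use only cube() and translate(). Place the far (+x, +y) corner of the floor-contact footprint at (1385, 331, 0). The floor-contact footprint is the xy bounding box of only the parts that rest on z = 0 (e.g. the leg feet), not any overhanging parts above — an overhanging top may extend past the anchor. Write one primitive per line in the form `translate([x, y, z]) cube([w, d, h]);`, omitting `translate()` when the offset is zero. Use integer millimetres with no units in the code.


translate([123, 225, 0]) cube([1262, 106, 21]);
translate([123, 274, 21]) cube([1262, 8, 398]);
translate([123, 225, 419]) cube([1262, 106, 21]);


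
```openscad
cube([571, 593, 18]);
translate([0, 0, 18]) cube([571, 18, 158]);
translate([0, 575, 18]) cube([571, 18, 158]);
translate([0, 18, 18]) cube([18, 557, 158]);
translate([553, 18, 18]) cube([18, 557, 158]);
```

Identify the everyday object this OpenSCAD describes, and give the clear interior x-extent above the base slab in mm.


An open box. The internal width is 535 mm.

A 571×593 base slab with four walls standing on it — an open box. The base is 571 mm wide and the walls are 18 mm thick, so the internal width is 571 − 2 × 18 = 535 mm.


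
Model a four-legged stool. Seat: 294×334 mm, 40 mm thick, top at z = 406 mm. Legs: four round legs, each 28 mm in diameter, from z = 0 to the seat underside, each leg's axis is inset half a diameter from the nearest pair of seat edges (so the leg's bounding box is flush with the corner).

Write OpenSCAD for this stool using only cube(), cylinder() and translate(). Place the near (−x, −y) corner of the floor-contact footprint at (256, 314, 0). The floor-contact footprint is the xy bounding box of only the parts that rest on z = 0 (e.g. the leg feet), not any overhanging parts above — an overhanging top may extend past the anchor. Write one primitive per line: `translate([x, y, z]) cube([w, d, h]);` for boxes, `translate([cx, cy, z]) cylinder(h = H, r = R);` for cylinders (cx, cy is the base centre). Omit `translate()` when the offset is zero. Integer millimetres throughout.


translate([256, 314, 366]) cube([294, 334, 40]);
translate([270, 328, 0]) cylinder(h = 366, r = 14);
translate([536, 328, 0]) cylinder(h = 366, r = 14);
translate([270, 634, 0]) cylinder(h = 366, r = 14);
translate([536, 634, 0]) cylinder(h = 366, r = 14);


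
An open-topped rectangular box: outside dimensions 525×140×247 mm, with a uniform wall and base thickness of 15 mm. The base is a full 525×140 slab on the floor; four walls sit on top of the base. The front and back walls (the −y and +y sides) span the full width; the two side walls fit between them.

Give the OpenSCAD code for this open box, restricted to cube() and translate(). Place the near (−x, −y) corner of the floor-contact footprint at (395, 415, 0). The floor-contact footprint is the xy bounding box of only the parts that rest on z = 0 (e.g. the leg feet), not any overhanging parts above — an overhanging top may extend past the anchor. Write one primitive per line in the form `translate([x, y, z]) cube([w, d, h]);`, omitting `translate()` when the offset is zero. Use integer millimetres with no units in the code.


translate([395, 415, 0]) cube([525, 140, 15]);
translate([395, 415, 15]) cube([525, 15, 232]);
translate([395, 540, 15]) cube([525, 15, 232]);
translate([395, 430, 15]) cube([15, 110, 232]);
translate([905, 430, 15]) cube([15, 110, 232]);


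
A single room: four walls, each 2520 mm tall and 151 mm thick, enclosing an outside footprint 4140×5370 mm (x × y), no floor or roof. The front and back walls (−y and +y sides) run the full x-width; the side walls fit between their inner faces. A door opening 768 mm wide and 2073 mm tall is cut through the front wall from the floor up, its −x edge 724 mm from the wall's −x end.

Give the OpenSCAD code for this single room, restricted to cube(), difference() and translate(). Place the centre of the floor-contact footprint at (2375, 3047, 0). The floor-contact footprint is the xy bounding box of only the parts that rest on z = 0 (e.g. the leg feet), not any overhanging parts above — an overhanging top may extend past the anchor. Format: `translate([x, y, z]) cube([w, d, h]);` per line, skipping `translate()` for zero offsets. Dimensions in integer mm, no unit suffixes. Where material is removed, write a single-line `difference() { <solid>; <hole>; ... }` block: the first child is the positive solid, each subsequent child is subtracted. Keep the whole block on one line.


difference() { translate([305, 362, 0]) cube([4140, 151, 2520]); translate([1029, 362, 0]) cube([768, 151, 2073]); }
translate([305, 5581, 0]) cube([4140, 151, 2520]);
translate([305, 513, 0]) cube([151, 5068, 2520]);
translate([4294, 513, 0]) cube([151, 5068, 2520]);


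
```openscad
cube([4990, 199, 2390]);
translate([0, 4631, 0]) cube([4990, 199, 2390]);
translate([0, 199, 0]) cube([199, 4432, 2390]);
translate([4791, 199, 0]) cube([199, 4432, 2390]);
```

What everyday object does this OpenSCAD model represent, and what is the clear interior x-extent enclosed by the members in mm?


A house (or room) frame. The interior width is 4592 mm.

Four 2390 mm walls enclosing a rectangle with no floor or roof — a room or house frame. Outside width is 4990 mm and wall thickness is 199 mm, so the interior width is 4990 − 2 × 199 = 4592 mm.


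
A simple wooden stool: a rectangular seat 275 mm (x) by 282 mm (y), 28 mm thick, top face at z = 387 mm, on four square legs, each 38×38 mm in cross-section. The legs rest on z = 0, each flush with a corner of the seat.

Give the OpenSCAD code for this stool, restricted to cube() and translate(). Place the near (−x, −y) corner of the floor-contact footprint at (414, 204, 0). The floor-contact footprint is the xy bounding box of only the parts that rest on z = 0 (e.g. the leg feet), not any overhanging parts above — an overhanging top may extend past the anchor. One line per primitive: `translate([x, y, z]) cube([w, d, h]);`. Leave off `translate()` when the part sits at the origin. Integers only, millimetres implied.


// leg_h = 387 - 28 = 359
translate([414, 204, 359]) cube([275, 282, 28]);
translate([414, 204, 0]) cube([38, 38, 359]);
translate([651, 204, 0]) cube([38, 38, 359]);
translate([414, 448, 0]) cube([38, 38, 359]);
translate([651, 448, 0]) cube([38, 38, 359]);


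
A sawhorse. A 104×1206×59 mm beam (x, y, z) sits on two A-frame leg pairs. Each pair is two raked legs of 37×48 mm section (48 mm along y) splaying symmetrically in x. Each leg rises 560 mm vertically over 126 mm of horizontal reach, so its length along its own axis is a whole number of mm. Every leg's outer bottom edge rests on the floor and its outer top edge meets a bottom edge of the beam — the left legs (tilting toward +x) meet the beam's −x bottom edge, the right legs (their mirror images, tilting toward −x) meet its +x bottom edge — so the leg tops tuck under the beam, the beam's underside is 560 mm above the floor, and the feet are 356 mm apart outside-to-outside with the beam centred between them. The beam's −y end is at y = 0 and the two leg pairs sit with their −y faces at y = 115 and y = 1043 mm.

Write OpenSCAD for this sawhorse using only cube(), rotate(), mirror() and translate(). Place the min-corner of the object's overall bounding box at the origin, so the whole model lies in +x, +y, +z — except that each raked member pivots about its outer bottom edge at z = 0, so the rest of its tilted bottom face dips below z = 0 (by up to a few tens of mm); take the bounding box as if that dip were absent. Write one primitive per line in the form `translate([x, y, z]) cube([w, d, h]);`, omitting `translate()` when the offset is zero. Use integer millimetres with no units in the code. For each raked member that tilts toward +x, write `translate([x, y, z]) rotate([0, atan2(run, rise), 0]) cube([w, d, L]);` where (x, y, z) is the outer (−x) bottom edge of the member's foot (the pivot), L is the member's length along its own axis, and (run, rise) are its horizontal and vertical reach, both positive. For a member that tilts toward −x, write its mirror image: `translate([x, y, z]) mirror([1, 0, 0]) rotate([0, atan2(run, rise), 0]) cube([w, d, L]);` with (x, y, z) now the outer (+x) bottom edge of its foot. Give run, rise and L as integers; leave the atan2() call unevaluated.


translate([126, 0, 560]) cube([104, 1206, 59]);
translate([0, 115, 0]) rotate([0, atan2(126, 560), 0]) cube([37, 48, 574]);
translate([356, 115, 0]) mirror([1, 0, 0]) rotate([0, atan2(126, 560), 0]) cube([37, 48, 574]);
translate([0, 1043, 0]) rotate([0, atan2(126, 560), 0]) cube([37, 48, 574]);
translate([356, 1043, 0]) mirror([1, 0, 0]) rotate([0, atan2(126, 560), 0]) cube([37, 48, 574]);


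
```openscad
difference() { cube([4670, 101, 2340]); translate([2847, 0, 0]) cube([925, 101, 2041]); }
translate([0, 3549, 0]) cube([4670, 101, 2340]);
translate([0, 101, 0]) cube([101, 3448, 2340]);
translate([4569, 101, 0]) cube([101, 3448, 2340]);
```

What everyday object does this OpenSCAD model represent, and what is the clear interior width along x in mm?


A single room. The interior width is 4468 mm.

Four walls enclosing a rectangle with a door in the front wall — a room. Outside width 4670 minus two 101 mm walls gives 4468 mm.


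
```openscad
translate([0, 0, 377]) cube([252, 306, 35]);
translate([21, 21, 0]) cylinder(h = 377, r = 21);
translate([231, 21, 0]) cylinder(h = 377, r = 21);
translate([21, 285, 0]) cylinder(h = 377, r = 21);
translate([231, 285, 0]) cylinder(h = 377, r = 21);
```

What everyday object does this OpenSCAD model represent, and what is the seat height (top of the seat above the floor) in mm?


A stool. The seat height is 412 mm.

A 252×306×35 slab at z = 377 on four corner cylinders — a stool. The seat top is 377 + 35 = 412 mm.


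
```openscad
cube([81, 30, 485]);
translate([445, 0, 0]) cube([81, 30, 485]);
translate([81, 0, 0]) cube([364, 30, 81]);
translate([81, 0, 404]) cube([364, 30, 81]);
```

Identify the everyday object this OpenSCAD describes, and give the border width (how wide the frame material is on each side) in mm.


A picture frame. The border width is 81 mm.

Four thin pieces enclosing a rectangular opening — a picture frame. The two full-height stiles are 485 mm tall; the top rail sits at z = 404 and is 81 mm tall, so the border above the opening is 485 − 404 = 81 mm, matching the stile x-width.


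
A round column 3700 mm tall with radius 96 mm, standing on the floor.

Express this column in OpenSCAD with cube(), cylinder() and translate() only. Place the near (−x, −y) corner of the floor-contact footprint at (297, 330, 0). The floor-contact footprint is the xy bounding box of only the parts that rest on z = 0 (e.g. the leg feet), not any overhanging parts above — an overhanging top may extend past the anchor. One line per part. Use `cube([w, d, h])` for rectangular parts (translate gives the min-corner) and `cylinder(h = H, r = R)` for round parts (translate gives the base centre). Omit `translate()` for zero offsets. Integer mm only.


translate([393, 426, 0]) cylinder(h = 3700, r = 96);


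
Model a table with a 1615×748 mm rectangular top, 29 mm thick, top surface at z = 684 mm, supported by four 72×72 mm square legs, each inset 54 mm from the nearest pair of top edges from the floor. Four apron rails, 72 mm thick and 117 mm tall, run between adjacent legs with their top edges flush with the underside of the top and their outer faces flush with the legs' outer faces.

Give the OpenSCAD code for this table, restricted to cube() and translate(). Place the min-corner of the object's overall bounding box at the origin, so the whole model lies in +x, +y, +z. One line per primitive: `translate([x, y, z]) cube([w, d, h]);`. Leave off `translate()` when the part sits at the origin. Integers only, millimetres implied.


translate([0, 0, 655]) cube([1615, 748, 29]);
translate([54, 54, 0]) cube([72, 72, 655]);
translate([1489, 54, 0]) cube([72, 72, 655]);
translate([54, 622, 0]) cube([72, 72, 655]);
translate([1489, 622, 0]) cube([72, 72, 655]);
translate([126, 54, 538]) cube([1363, 72, 117]);
translate([126, 622, 538]) cube([1363, 72, 117]);
translate([54, 126, 538]) cube([72, 496, 117]);
translate([1489, 126, 538]) cube([72, 496, 117]);


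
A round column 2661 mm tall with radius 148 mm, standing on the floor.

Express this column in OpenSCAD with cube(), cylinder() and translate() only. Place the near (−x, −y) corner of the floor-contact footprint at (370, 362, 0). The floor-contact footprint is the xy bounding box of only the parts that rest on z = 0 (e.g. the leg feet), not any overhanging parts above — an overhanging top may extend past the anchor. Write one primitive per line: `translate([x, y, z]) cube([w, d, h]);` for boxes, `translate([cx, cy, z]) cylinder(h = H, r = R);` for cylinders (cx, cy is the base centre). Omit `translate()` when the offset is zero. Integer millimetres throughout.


translate([518, 510, 0]) cylinder(h = 2661, r = 148);


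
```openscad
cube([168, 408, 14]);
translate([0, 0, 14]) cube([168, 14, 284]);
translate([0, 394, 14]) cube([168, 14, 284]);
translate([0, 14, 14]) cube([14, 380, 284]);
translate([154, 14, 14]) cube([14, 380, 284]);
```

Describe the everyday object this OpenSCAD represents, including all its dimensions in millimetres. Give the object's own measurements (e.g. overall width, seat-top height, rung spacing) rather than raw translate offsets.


An open-topped rectangular box: outside dimensions 168×408×298 mm, with a uniform wall and base thickness of 14 mm. The base is a full 168×408 slab on the floor; four walls sit on top of the base. The front and back walls (the −y and +y sides) span the full width; the two side walls fit between them.


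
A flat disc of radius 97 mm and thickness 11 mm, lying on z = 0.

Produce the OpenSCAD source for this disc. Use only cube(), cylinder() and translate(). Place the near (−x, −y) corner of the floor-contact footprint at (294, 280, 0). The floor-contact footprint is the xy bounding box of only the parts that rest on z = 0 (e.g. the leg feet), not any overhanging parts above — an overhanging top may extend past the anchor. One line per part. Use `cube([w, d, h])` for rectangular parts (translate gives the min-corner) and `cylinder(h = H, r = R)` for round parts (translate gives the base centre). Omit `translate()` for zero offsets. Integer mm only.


translate([391, 377, 0]) cylinder(h = 11, r = 97);


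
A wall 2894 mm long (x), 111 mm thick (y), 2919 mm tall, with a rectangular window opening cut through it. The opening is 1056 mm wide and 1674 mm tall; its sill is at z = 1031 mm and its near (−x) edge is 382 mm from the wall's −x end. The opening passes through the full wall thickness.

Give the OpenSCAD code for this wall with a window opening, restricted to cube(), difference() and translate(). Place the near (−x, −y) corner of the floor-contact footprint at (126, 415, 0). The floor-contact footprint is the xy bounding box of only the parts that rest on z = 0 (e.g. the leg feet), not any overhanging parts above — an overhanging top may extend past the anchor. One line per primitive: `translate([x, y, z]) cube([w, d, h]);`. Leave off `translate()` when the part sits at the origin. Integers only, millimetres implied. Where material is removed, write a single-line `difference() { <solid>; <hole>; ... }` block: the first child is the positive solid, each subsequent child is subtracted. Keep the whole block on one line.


difference() { translate([126, 415, 0]) cube([2894, 111, 2919]); translate([508, 415, 1031]) cube([1056, 111, 1674]); }


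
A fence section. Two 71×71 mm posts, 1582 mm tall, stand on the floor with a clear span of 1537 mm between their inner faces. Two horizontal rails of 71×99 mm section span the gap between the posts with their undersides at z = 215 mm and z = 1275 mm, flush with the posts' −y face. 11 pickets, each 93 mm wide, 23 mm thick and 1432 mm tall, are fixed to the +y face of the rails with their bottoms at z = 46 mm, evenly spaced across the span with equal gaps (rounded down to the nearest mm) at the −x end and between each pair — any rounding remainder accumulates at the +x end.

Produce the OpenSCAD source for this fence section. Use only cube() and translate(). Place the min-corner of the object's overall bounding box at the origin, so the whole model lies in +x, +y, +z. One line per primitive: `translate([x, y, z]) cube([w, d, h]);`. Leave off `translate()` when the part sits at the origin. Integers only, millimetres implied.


cube([71, 71, 1582]);
translate([1608, 0, 0]) cube([71, 71, 1582]);
translate([71, 0, 215]) cube([1537, 71, 99]);
translate([71, 0, 1275]) cube([1537, 71, 99]);
translate([113, 71, 46]) cube([93, 23, 1432]);
translate([248, 71, 46]) cube([93, 23, 1432]);
translate([383, 71, 46]) cube([93, 23, 1432]);
translate([518, 71, 46]) cube([93, 23, 1432]);
translate([653, 71, 46]) cube([93, 23, 1432]);
translate([788, 71, 46]) cube([93, 23, 1432]);
translate([923, 71, 46]) cube([93, 23, 1432]);
translate([1058, 71, 46]) cube([93, 23, 1432]);
translate([1193, 71, 46]) cube([93, 23, 1432]);
translate([1328, 71, 46]) cube([93, 23, 1432]);
translate([1463, 71, 46]) cube([93, 23, 1432]);


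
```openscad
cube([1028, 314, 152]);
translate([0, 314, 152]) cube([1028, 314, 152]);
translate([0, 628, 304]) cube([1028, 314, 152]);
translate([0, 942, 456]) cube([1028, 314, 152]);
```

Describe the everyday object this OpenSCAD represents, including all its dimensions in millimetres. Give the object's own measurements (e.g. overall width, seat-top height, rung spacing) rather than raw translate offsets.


A straight staircase of 4 solid steps. Each step is 1028 mm wide (x), 314 mm deep (y, the going) and 152 mm tall (the rise). The first step rests on the floor; each subsequent step sits one going further in +y and one rise higher in +z, directly behind and above the previous step with no overlap.


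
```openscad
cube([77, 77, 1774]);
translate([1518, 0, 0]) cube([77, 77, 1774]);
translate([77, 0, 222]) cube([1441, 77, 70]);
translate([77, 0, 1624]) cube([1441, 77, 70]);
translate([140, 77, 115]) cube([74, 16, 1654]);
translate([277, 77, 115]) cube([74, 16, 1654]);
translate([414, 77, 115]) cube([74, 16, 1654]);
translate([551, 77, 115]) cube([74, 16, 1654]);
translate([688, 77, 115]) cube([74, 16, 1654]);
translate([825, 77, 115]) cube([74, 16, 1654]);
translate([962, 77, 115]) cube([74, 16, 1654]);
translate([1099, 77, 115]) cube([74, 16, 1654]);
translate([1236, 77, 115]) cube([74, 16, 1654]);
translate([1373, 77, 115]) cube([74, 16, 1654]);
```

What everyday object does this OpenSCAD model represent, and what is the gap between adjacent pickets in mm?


A fence section. The picket gap is 63 mm.

Two posts, two rails, 10 pickets — a fence section. Span 1441 mm holds 10 pickets of 74 mm with 11 equal gaps: ⌊(1441 − 10·74) / 11⌋ = 63 mm.


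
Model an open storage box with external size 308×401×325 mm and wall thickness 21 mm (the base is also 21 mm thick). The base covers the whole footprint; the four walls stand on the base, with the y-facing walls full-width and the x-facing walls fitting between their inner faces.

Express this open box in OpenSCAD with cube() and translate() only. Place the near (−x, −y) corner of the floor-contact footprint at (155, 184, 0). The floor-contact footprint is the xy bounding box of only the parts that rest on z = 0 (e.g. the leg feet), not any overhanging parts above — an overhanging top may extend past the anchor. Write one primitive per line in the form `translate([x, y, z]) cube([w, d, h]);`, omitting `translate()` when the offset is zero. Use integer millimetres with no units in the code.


translate([155, 184, 0]) cube([308, 401, 21]);
translate([155, 184, 21]) cube([308, 21, 304]);
translate([155, 564, 21]) cube([308, 21, 304]);
translate([155, 205, 21]) cube([21, 359, 304]);
translate([442, 205, 21]) cube([21, 359, 304]);


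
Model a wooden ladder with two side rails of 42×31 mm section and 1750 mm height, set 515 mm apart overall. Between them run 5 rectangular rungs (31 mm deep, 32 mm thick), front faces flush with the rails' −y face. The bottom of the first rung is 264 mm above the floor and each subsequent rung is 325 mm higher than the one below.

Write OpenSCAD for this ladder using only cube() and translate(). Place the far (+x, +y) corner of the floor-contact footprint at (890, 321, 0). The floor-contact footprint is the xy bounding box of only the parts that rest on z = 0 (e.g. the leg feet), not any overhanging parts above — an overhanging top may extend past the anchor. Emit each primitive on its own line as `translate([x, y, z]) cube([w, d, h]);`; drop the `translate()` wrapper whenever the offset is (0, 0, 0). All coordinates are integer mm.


translate([375, 290, 0]) cube([42, 31, 1750]);
translate([848, 290, 0]) cube([42, 31, 1750]);
translate([417, 290, 264]) cube([431, 31, 32]);
translate([417, 290, 589]) cube([431, 31, 32]);
translate([417, 290, 914]) cube([431, 31, 32]);
translate([417, 290, 1239]) cube([431, 31, 32]);
translate([417, 290, 1564]) cube([431, 31, 32]);


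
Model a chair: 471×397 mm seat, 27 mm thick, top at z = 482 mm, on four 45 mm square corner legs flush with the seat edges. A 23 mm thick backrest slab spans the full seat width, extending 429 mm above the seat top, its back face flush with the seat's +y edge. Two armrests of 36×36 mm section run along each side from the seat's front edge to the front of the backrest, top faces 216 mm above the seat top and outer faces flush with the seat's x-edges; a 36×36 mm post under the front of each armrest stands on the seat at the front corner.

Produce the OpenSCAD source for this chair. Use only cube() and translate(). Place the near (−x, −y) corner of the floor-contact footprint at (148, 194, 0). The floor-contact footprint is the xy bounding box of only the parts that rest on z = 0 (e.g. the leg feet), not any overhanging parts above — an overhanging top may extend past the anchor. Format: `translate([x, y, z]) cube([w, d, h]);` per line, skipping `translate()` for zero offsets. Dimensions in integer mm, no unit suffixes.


translate([148, 194, 455]) cube([471, 397, 27]);
translate([148, 194, 0]) cube([45, 45, 455]);
translate([574, 194, 0]) cube([45, 45, 455]);
translate([148, 546, 0]) cube([45, 45, 455]);
translate([574, 546, 0]) cube([45, 45, 455]);
translate([148, 568, 482]) cube([471, 23, 429]);
translate([148, 194, 662]) cube([36, 374, 36]);
translate([583, 194, 662]) cube([36, 374, 36]);
translate([148, 194, 482]) cube([36, 36, 180]);
translate([583, 194, 482]) cube([36, 36, 180]);


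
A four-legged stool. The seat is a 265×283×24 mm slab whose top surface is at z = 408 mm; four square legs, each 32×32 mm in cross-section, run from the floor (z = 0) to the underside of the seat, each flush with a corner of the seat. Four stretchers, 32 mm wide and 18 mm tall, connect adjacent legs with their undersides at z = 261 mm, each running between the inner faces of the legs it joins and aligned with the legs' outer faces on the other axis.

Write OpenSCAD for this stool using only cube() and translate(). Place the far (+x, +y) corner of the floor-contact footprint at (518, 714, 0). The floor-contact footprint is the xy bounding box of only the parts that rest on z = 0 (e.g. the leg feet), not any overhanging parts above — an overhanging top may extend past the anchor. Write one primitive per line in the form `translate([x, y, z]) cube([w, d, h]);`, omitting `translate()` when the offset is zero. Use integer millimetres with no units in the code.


// leg_h = 408 - 24 = 384
// stretcher span = 265 - 2*32 = 201
translate([253, 431, 384]) cube([265, 283, 24]);
translate([253, 431, 0]) cube([32, 32, 384]);
translate([486, 431, 0]) cube([32, 32, 384]);
translate([253, 682, 0]) cube([32, 32, 384]);
translate([486, 682, 0]) cube([32, 32, 384]);
translate([285, 431, 261]) cube([201, 32, 18]);
translate([285, 682, 261]) cube([201, 32, 18]);
translate([253, 463, 261]) cube([32, 219, 18]);
translate([486, 463, 261]) cube([32, 219, 18]);


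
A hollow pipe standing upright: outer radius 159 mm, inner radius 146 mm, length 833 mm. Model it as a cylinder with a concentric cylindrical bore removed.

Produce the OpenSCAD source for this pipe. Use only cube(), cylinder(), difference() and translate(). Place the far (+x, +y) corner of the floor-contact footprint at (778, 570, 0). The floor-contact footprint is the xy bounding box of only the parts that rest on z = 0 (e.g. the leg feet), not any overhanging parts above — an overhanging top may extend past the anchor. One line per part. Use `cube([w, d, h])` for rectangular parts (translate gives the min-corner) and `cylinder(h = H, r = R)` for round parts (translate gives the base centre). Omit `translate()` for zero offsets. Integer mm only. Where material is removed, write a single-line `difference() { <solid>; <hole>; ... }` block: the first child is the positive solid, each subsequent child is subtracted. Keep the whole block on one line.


difference() { translate([619, 411, 0]) cylinder(h = 833, r = 159); translate([619, 411, 0]) cylinder(h = 833, r = 146); }


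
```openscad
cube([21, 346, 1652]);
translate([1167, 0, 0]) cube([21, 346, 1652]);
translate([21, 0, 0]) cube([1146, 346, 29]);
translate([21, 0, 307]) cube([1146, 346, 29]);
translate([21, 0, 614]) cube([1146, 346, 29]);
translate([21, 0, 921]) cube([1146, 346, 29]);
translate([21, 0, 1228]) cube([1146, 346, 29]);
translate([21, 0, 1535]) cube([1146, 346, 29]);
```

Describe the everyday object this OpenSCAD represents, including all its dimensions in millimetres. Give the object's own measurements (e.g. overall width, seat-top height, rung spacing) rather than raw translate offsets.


An open bookshelf. Two side panels, each 21 mm thick, 346 mm deep and 1652 mm tall, stand 1188 mm apart (outside-to-outside). Between them sit 6 shelves, each 29 mm thick and 346 mm deep, spanning the full gap between the sides. The bottom shelf rests on the floor (its underside at z = 0) and the clear gap between one shelf's top and the next shelf's underside is 278 mm.


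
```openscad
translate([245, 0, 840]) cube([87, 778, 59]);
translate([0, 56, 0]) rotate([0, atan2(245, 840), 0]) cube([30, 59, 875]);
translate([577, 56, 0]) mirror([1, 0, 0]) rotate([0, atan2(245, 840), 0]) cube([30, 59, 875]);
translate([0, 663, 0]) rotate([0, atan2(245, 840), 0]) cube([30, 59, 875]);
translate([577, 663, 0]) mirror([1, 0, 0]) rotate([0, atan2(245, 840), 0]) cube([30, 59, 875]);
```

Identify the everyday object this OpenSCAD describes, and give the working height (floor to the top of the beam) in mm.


A sawhorse. The overall height is 899 mm.

A beam across two mirrored pairs of raked legs — a sawhorse. The beam's underside is at z = 840 (matching the legs' vertical rise in atan2(245, 840)) and the beam is 59 mm tall, so its top is at 840 + 59 = 899 mm. The raked legs top out at the beam's underside, so that is the highest point.


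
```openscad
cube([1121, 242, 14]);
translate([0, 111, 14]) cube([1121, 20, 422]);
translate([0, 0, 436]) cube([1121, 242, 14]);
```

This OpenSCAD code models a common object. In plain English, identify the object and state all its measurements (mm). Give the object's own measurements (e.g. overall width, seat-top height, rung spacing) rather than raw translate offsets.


An I-beam lying along x, 1121 mm long. Overall section height 450 mm. Two flanges 242 mm wide (y) and 14 mm thick, one on the floor and one at the top; a web 20 mm thick runs between them, centred on the flange width.


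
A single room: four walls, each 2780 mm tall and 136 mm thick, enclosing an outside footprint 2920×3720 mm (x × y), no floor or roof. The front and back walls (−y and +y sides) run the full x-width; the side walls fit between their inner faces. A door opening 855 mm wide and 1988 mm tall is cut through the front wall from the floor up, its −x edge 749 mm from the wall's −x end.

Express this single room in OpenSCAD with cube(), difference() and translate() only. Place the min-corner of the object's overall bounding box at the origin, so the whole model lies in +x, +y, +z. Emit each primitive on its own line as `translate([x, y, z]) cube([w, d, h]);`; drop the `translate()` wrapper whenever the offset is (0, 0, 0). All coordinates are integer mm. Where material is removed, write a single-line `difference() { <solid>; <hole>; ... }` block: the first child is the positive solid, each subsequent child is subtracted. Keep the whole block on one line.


difference() { cube([2920, 136, 2780]); translate([749, 0, 0]) cube([855, 136, 1988]); }
translate([0, 3584, 0]) cube([2920, 136, 2780]);
translate([0, 136, 0]) cube([136, 3448, 2780]);
translate([2784, 136, 0]) cube([136, 3448, 2780]);


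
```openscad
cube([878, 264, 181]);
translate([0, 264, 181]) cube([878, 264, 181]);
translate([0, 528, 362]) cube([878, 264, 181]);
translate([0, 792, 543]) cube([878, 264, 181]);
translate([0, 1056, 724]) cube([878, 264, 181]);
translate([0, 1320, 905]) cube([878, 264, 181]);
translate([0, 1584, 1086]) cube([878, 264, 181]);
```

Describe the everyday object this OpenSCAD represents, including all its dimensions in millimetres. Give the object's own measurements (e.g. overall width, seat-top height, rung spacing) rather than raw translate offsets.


A straight staircase of 7 solid steps. Each step is 878 mm wide (x), 264 mm deep (y, the going) and 181 mm tall (the rise). The first step rests on the floor; each subsequent step sits one going further in +y and one rise higher in +z, directly behind and above the previous step with no overlap.


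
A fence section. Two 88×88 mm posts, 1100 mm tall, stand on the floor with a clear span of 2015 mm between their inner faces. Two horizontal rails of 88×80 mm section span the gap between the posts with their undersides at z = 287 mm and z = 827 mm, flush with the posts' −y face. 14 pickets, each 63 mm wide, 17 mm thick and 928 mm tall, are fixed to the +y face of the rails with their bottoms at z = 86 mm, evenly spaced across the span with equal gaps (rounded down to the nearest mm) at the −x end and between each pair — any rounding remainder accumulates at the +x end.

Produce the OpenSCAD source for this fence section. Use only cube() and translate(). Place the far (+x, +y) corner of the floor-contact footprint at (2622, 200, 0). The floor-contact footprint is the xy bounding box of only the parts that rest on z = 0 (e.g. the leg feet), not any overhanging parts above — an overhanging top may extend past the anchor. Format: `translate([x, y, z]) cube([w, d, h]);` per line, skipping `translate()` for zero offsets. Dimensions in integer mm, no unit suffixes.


translate([431, 112, 0]) cube([88, 88, 1100]);
translate([2534, 112, 0]) cube([88, 88, 1100]);
translate([519, 112, 287]) cube([2015, 88, 80]);
translate([519, 112, 827]) cube([2015, 88, 80]);
translate([594, 200, 86]) cube([63, 17, 928]);
translate([732, 200, 86]) cube([63, 17, 928]);
translate([870, 200, 86]) cube([63, 17, 928]);
translate([1008, 200, 86]) cube([63, 17, 928]);
translate([1146, 200, 86]) cube([63, 17, 928]);
translate([1284, 200, 86]) cube([63, 17, 928]);
translate([1422, 200, 86]) cube([63, 17, 928]);
translate([1560, 200, 86]) cube([63, 17, 928]);
translate([1698, 200, 86]) cube([63, 17, 928]);
translate([1836, 200, 86]) cube([63, 17, 928]);
translate([1974, 200, 86]) cube([63, 17, 928]);
translate([2112, 200, 86]) cube([63, 17, 928]);
translate([2250, 200, 86]) cube([63, 17, 928]);
translate([2388, 200, 86]) cube([63, 17, 928]);


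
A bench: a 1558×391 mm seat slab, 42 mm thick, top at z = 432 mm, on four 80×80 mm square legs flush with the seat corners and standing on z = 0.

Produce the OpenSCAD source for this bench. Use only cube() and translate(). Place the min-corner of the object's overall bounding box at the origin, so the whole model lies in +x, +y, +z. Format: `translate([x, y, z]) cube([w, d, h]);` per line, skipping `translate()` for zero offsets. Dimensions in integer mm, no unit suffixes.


// leg_h = 432 − 42 = 390
translate([0, 0, 390]) cube([1558, 391, 42]);
cube([80, 80, 390]);
translate([0, 311, 0]) cube([80, 80, 390]);
translate([1478, 0, 0]) cube([80, 80, 390]);
translate([1478, 311, 0]) cube([80, 80, 390]);


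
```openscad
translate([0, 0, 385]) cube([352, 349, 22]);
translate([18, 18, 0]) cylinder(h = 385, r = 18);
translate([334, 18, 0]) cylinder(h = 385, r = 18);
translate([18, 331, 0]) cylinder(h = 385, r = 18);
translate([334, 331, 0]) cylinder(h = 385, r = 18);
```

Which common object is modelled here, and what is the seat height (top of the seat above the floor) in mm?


A stool. The seat height is 407 mm.

A 352×349×22 slab at z = 385 on four corner cylinders — a stool. The seat top is 385 + 22 = 407 mm.


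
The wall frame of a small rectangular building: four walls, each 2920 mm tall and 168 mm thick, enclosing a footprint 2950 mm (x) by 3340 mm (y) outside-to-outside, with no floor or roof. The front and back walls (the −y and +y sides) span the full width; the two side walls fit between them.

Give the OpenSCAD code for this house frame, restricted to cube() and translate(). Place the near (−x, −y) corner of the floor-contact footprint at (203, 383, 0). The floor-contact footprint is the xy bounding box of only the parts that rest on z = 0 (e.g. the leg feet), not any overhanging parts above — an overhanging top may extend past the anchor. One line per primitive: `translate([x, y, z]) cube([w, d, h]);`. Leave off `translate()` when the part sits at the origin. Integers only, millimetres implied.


translate([203, 383, 0]) cube([2950, 168, 2920]);
translate([203, 3555, 0]) cube([2950, 168, 2920]);
translate([203, 551, 0]) cube([168, 3004, 2920]);
translate([2985, 551, 0]) cube([168, 3004, 2920]);


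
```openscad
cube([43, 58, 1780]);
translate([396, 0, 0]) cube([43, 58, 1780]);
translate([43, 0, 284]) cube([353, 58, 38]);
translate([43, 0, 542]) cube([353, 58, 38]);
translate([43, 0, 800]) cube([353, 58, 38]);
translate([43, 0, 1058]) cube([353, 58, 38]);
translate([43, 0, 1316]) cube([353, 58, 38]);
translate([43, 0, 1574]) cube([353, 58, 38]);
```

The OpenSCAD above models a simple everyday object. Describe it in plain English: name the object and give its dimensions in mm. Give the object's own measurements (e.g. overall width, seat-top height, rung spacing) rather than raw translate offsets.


A straight ladder. Two 43×58 mm vertical rails, 1780 mm tall, stand 439 mm apart (outside-to-outside) with their front faces coplanar on the −y side. 6 rungs, each 58 mm deep and 38 mm tall, span between the inner faces of the rails, front faces flush with the rails. The lowest rung's underside is at z = 284 mm and rungs are spaced 258 mm apart (underside to underside).


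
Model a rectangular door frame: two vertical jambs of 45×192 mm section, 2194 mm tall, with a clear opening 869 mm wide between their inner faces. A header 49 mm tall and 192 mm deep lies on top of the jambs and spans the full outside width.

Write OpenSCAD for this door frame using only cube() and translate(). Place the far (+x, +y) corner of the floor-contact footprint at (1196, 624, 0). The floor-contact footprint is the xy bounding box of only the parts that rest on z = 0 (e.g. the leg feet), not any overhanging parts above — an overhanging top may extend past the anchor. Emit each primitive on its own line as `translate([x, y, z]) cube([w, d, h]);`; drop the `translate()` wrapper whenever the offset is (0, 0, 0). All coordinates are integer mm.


translate([237, 432, 0]) cube([45, 192, 2194]);
translate([1151, 432, 0]) cube([45, 192, 2194]);
translate([237, 432, 2194]) cube([959, 192, 49]);


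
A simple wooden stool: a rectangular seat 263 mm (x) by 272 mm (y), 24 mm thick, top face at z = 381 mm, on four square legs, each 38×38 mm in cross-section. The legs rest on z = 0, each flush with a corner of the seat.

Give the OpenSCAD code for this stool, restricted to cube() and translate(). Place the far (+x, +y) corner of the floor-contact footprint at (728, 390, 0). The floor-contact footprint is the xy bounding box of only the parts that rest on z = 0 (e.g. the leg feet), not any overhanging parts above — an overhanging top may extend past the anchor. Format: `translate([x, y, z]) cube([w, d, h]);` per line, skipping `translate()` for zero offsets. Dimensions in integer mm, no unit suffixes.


translate([465, 118, 357]) cube([263, 272, 24]);
translate([465, 118, 0]) cube([38, 38, 357]);
translate([690, 118, 0]) cube([38, 38, 357]);
translate([465, 352, 0]) cube([38, 38, 357]);
translate([690, 352, 0]) cube([38, 38, 357]);


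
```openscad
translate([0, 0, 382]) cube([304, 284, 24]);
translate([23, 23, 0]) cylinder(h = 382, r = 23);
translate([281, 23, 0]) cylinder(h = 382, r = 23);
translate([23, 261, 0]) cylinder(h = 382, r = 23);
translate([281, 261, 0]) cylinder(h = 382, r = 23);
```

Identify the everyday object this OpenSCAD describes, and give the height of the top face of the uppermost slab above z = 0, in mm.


A stool. The seat height is 406 mm.

A 304×284×24 slab at z = 382 on four corner cylinders — a stool. The seat top is 382 + 24 = 406 mm.


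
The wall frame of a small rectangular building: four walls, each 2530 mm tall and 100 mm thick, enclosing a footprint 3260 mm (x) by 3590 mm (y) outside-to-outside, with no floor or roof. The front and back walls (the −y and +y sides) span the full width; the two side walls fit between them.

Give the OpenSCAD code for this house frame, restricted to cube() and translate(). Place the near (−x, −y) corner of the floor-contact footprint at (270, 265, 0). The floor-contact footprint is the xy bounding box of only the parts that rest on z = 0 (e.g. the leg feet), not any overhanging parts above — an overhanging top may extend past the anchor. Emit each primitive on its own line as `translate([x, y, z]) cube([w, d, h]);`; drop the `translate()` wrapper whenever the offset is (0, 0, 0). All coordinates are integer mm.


translate([270, 265, 0]) cube([3260, 100, 2530]);
translate([270, 3755, 0]) cube([3260, 100, 2530]);
translate([270, 365, 0]) cube([100, 3390, 2530]);
translate([3430, 365, 0]) cube([100, 3390, 2530]);


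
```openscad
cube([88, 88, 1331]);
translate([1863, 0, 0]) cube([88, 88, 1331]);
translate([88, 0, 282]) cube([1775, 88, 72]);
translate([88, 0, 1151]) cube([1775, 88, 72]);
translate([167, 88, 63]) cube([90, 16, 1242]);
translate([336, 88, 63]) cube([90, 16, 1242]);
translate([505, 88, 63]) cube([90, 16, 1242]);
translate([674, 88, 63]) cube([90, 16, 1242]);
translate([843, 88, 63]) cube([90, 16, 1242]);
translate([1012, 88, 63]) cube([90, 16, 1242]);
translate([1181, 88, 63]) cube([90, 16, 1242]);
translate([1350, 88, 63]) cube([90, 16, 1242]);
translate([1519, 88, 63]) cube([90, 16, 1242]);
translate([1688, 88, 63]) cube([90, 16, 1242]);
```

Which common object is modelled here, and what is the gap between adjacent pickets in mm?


A fence section. The picket gap is 79 mm.

Two posts, two rails, 10 pickets — a fence section. Span 1775 mm holds 10 pickets of 90 mm with 11 equal gaps: ⌊(1775 − 10·90) / 11⌋ = 79 mm.
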